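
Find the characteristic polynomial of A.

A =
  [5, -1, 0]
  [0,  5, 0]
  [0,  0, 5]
x^3 - 15*x^2 + 75*x - 125

Expanding det(x·I − A) (e.g. by cofactor expansion or by noting that A is similar to its Jordan form J, which has the same characteristic polynomial as A) gives
  χ_A(x) = x^3 - 15*x^2 + 75*x - 125
which factors as (x - 5)^3. The eigenvalues (with algebraic multiplicities) are λ = 5 with multiplicity 3.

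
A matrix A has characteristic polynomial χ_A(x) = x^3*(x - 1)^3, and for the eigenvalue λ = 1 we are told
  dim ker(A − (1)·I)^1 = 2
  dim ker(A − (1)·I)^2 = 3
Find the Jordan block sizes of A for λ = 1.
Block sizes for λ = 1: [2, 1]

From the dimensions of kernels of powers, the number of Jordan blocks of size at least j is d_j − d_{j−1} where d_j = dim ker(N^j) (with d_0 = 0). Computing the differences gives [2, 1].
The number of blocks of size exactly k is (#blocks of size ≥ k) − (#blocks of size ≥ k + 1), so the partition is: 1 block(s) of size 1, 1 block(s) of size 2.
In nonincreasing order the block sizes are [2, 1].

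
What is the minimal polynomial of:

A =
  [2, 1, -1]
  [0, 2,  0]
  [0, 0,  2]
x^2 - 4*x + 4

The characteristic polynomial is χ_A(x) = (x - 2)^3, so the eigenvalues are known. The minimal polynomial is
  m_A(x) = Π_λ (x − λ)^{k_λ}
where k_λ is the size of the *largest* Jordan block for λ (equivalently, the smallest k with (A − λI)^k v = 0 for every generalised eigenvector v of λ).

  λ = 2: largest Jordan block has size 2, contributing (x − 2)^2

So m_A(x) = (x - 2)^2 = x^2 - 4*x + 4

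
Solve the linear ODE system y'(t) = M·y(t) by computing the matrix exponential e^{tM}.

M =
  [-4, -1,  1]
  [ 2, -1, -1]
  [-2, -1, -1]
e^{tM} =
  [-2*t*exp(-2*t) + exp(-2*t), -t*exp(-2*t), t*exp(-2*t)]
  [2*t*exp(-2*t), t*exp(-2*t) + exp(-2*t), -t*exp(-2*t)]
  [-2*t*exp(-2*t), -t*exp(-2*t), t*exp(-2*t) + exp(-2*t)]

Strategy: write M = P · J · P⁻¹ where J is a Jordan canonical form, so e^{tM} = P · e^{tJ} · P⁻¹, and e^{tJ} can be computed block-by-block.

M has Jordan form
J =
  [-2,  1,  0]
  [ 0, -2,  0]
  [ 0,  0, -2]
(up to reordering of blocks).

Per-block formulas:
  For a 1×1 block at λ = -2: exp(t · [-2]) = [e^(-2t)].
  For a 2×2 Jordan block J_2(-2): exp(t · J_2(-2)) = e^(-2t)·(I + t·N), where N is the 2×2 nilpotent shift.

After assembling e^{tJ} and conjugating by P, we get:

e^{tM} =
  [-2*t*exp(-2*t) + exp(-2*t), -t*exp(-2*t), t*exp(-2*t)]
  [2*t*exp(-2*t), t*exp(-2*t) + exp(-2*t), -t*exp(-2*t)]
  [-2*t*exp(-2*t), -t*exp(-2*t), t*exp(-2*t) + exp(-2*t)]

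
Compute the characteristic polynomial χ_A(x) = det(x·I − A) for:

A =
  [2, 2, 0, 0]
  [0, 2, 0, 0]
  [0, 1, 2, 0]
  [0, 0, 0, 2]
x^4 - 8*x^3 + 24*x^2 - 32*x + 16

Expanding det(x·I − A) (e.g. by cofactor expansion or by noting that A is similar to its Jordan form J, which has the same characteristic polynomial as A) gives
  χ_A(x) = x^4 - 8*x^3 + 24*x^2 - 32*x + 16
which factors as (x - 2)^4. The eigenvalues (with algebraic multiplicities) are λ = 2 with multiplicity 4.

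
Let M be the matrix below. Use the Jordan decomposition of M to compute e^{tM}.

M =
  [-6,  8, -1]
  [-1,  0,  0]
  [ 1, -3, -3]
e^{tM} =
  [-3*t*exp(-3*t) + exp(-3*t), 3*t^2*exp(-3*t)/2 + 8*t*exp(-3*t), 3*t^2*exp(-3*t)/2 - t*exp(-3*t)]
  [-t*exp(-3*t), t^2*exp(-3*t)/2 + 3*t*exp(-3*t) + exp(-3*t), t^2*exp(-3*t)/2]
  [t*exp(-3*t), -t^2*exp(-3*t)/2 - 3*t*exp(-3*t), -t^2*exp(-3*t)/2 + exp(-3*t)]

Strategy: write M = P · J · P⁻¹ where J is a Jordan canonical form, so e^{tM} = P · e^{tJ} · P⁻¹, and e^{tJ} can be computed block-by-block.

M has Jordan form
J =
  [-3,  1,  0]
  [ 0, -3,  1]
  [ 0,  0, -3]
(up to reordering of blocks).

Per-block formulas:
  For a 3×3 Jordan block J_3(-3): exp(t · J_3(-3)) = e^(-3t)·(I + t·N + (t^2/2)·N^2), where N is the 3×3 nilpotent shift.

After assembling e^{tJ} and conjugating by P, we get:

e^{tM} =
  [-3*t*exp(-3*t) + exp(-3*t), 3*t^2*exp(-3*t)/2 + 8*t*exp(-3*t), 3*t^2*exp(-3*t)/2 - t*exp(-3*t)]
  [-t*exp(-3*t), t^2*exp(-3*t)/2 + 3*t*exp(-3*t) + exp(-3*t), t^2*exp(-3*t)/2]
  [t*exp(-3*t), -t^2*exp(-3*t)/2 - 3*t*exp(-3*t), -t^2*exp(-3*t)/2 + exp(-3*t)]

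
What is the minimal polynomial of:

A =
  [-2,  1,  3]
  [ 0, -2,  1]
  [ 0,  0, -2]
x^3 + 6*x^2 + 12*x + 8

The characteristic polynomial is χ_A(x) = (x + 2)^3, so the eigenvalues are known. The minimal polynomial is
  m_A(x) = Π_λ (x − λ)^{k_λ}
where k_λ is the size of the *largest* Jordan block for λ (equivalently, the smallest k with (A − λI)^k v = 0 for every generalised eigenvector v of λ).

  λ = -2: largest Jordan block has size 3, contributing (x + 2)^3

So m_A(x) = (x + 2)^3 = x^3 + 6*x^2 + 12*x + 8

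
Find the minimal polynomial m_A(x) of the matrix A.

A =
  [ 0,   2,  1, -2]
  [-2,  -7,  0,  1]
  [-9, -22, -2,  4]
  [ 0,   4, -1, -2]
x^4 + 11*x^3 + 45*x^2 + 81*x + 54

The characteristic polynomial is χ_A(x) = (x + 2)*(x + 3)^3, so the eigenvalues are known. The minimal polynomial is
  m_A(x) = Π_λ (x − λ)^{k_λ}
where k_λ is the size of the *largest* Jordan block for λ (equivalently, the smallest k with (A − λI)^k v = 0 for every generalised eigenvector v of λ).

  λ = -3: largest Jordan block has size 3, contributing (x + 3)^3
  λ = -2: largest Jordan block has size 1, contributing (x + 2)

So m_A(x) = (x + 2)*(x + 3)^3 = x^4 + 11*x^3 + 45*x^2 + 81*x + 54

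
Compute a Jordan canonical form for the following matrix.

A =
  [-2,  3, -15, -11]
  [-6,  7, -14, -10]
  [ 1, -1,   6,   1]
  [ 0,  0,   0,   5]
J_1(1) ⊕ J_2(5) ⊕ J_1(5)

The characteristic polynomial is
  det(x·I − A) = x^4 - 16*x^3 + 90*x^2 - 200*x + 125 = (x - 5)^3*(x - 1)

Eigenvalues and multiplicities (the geometric multiplicity of λ is n − rank(A − λI), which equals the number of Jordan blocks for λ):
  λ = 1: algebraic multiplicity = 1, geometric multiplicity = 1
  λ = 5: algebraic multiplicity = 3, geometric multiplicity = 2

Determining the block sizes for each eigenvalue:
  λ = 1: one block (gm = 1), so the single block has size am = 1 → block sizes [1]
  λ = 5: 2 blocks summing to 3 forces exactly one block of size 2 and the rest size 1 → block sizes [2, 1]

Assembling the blocks gives a Jordan form
J =
  [1, 0, 0, 0]
  [0, 5, 1, 0]
  [0, 0, 5, 0]
  [0, 0, 0, 5]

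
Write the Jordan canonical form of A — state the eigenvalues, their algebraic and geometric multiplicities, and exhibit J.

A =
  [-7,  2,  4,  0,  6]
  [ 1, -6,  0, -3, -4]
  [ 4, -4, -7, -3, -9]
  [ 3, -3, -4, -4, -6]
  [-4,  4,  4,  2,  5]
J_1(-5) ⊕ J_1(-5) ⊕ J_3(-3)

The characteristic polynomial is
  det(x·I − A) = x^5 + 19*x^4 + 142*x^3 + 522*x^2 + 945*x + 675 = (x + 3)^3*(x + 5)^2

Eigenvalues and multiplicities (the geometric multiplicity of λ is n − rank(A − λI), which equals the number of Jordan blocks for λ):
  λ = -5: algebraic multiplicity = 2, geometric multiplicity = 2
  λ = -3: algebraic multiplicity = 3, geometric multiplicity = 1

Determining the block sizes for each eigenvalue:
  λ = -5: gm = am = 2, so every block has size 1 → block sizes [1, 1]
  λ = -3: one block (gm = 1), so the single block has size am = 3 → block sizes [3]

Assembling the blocks gives a Jordan form
J =
  [-5,  0,  0,  0,  0]
  [ 0, -5,  0,  0,  0]
  [ 0,  0, -3,  1,  0]
  [ 0,  0,  0, -3,  1]
  [ 0,  0,  0,  0, -3]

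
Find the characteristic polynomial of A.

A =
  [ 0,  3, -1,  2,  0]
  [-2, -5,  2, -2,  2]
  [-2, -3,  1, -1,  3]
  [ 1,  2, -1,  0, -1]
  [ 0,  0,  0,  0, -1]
x^5 + 5*x^4 + 10*x^3 + 10*x^2 + 5*x + 1

Expanding det(x·I − A) (e.g. by cofactor expansion or by noting that A is similar to its Jordan form J, which has the same characteristic polynomial as A) gives
  χ_A(x) = x^5 + 5*x^4 + 10*x^3 + 10*x^2 + 5*x + 1
which factors as (x + 1)^5. The eigenvalues (with algebraic multiplicities) are λ = -1 with multiplicity 5.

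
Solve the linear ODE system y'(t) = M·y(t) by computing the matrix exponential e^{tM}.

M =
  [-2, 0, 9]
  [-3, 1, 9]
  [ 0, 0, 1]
e^{tM} =
  [exp(-2*t), 0, 3*exp(t) - 3*exp(-2*t)]
  [-exp(t) + exp(-2*t), exp(t), 3*exp(t) - 3*exp(-2*t)]
  [0, 0, exp(t)]

Strategy: write M = P · J · P⁻¹ where J is a Jordan canonical form, so e^{tM} = P · e^{tJ} · P⁻¹, and e^{tJ} can be computed block-by-block.

M has Jordan form
J =
  [-2, 0, 0]
  [ 0, 1, 0]
  [ 0, 0, 1]
(up to reordering of blocks).

Per-block formulas:
  For a 1×1 block at λ = -2: exp(t · [-2]) = [e^(-2t)].
  For a 1×1 block at λ = 1: exp(t · [1]) = [e^(1t)].

After assembling e^{tJ} and conjugating by P, we get:

e^{tM} =
  [exp(-2*t), 0, 3*exp(t) - 3*exp(-2*t)]
  [-exp(t) + exp(-2*t), exp(t), 3*exp(t) - 3*exp(-2*t)]
  [0, 0, exp(t)]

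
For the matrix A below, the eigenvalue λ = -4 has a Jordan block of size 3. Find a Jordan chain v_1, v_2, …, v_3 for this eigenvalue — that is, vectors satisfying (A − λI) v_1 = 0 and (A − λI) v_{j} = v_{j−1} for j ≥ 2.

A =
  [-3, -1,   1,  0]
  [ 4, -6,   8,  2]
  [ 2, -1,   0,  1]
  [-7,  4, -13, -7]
A Jordan chain for λ = -4 of length 3:
v_1 = (-1, -2, -1, 4)ᵀ
v_2 = (1, 4, 2, -7)ᵀ
v_3 = (1, 0, 0, 0)ᵀ

Let N = A − (-4)·I. We want v_3 with N^3 v_3 = 0 but N^2 v_3 ≠ 0; then v_{j-1} := N · v_j for j = 3, …, 2.

Pick v_3 = (1, 0, 0, 0)ᵀ.
Then v_2 = N · v_3 = (1, 4, 2, -7)ᵀ.
Then v_1 = N · v_2 = (-1, -2, -1, 4)ᵀ.

Sanity check: (A − (-4)·I) v_1 = (0, 0, 0, 0)ᵀ = 0. ✓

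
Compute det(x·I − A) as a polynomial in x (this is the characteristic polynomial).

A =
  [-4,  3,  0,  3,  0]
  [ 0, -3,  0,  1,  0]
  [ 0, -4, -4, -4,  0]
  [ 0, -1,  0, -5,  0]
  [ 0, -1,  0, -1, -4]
x^5 + 20*x^4 + 160*x^3 + 640*x^2 + 1280*x + 1024

Expanding det(x·I − A) (e.g. by cofactor expansion or by noting that A is similar to its Jordan form J, which has the same characteristic polynomial as A) gives
  χ_A(x) = x^5 + 20*x^4 + 160*x^3 + 640*x^2 + 1280*x + 1024
which factors as (x + 4)^5. The eigenvalues (with algebraic multiplicities) are λ = -4 with multiplicity 5.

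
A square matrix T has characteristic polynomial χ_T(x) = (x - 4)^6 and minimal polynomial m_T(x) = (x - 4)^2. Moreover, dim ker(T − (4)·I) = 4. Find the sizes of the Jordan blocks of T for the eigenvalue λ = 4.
Block sizes for λ = 4: [2, 2, 1, 1]

Step 1 — from the characteristic polynomial, algebraic multiplicity of λ = 4 is 6. From dim ker(T − (4)·I) = 4, there are exactly 4 Jordan blocks for λ = 4.
Step 2 — from the minimal polynomial, the factor (x − 4)^2 tells us the largest block for λ = 4 has size 2.
Step 3 — with total size 6, 4 blocks, and largest block 2, the block sizes (in nonincreasing order) are [2, 2, 1, 1].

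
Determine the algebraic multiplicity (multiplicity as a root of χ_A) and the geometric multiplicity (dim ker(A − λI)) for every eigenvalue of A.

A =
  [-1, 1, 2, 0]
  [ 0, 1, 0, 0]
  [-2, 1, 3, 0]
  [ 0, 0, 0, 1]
λ = 1: alg = 4, geom = 3

Step 1 — factor the characteristic polynomial to read off the algebraic multiplicities:
  χ_A(x) = (x - 1)^4

Step 2 — compute geometric multiplicities via the rank-nullity identity g(λ) = n − rank(A − λI):
  rank(A − (1)·I) = 1, so dim ker(A − (1)·I) = n − 1 = 3

Summary:
  λ = 1: algebraic multiplicity = 4, geometric multiplicity = 3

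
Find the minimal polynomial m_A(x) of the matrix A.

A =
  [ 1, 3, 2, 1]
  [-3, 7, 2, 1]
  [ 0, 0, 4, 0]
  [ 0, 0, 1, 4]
x^3 - 12*x^2 + 48*x - 64

The characteristic polynomial is χ_A(x) = (x - 4)^4, so the eigenvalues are known. The minimal polynomial is
  m_A(x) = Π_λ (x − λ)^{k_λ}
where k_λ is the size of the *largest* Jordan block for λ (equivalently, the smallest k with (A − λI)^k v = 0 for every generalised eigenvector v of λ).

  λ = 4: largest Jordan block has size 3, contributing (x − 4)^3

So m_A(x) = (x - 4)^3 = x^3 - 12*x^2 + 48*x - 64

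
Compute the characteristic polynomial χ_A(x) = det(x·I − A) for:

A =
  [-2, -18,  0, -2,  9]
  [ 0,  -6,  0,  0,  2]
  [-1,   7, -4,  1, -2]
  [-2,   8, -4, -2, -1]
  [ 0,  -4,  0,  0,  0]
x^5 + 14*x^4 + 76*x^3 + 200*x^2 + 256*x + 128

Expanding det(x·I − A) (e.g. by cofactor expansion or by noting that A is similar to its Jordan form J, which has the same characteristic polynomial as A) gives
  χ_A(x) = x^5 + 14*x^4 + 76*x^3 + 200*x^2 + 256*x + 128
which factors as (x + 2)^3*(x + 4)^2. The eigenvalues (with algebraic multiplicities) are λ = -4 with multiplicity 2, λ = -2 with multiplicity 3.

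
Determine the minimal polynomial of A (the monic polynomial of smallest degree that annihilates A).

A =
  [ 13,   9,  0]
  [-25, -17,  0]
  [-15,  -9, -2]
x^2 + 4*x + 4

The characteristic polynomial is χ_A(x) = (x + 2)^3, so the eigenvalues are known. The minimal polynomial is
  m_A(x) = Π_λ (x − λ)^{k_λ}
where k_λ is the size of the *largest* Jordan block for λ (equivalently, the smallest k with (A − λI)^k v = 0 for every generalised eigenvector v of λ).

  λ = -2: largest Jordan block has size 2, contributing (x + 2)^2

So m_A(x) = (x + 2)^2 = x^2 + 4*x + 4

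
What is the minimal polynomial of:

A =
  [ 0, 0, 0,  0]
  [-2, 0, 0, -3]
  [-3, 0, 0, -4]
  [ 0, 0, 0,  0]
x^2

The characteristic polynomial is χ_A(x) = x^4, so the eigenvalues are known. The minimal polynomial is
  m_A(x) = Π_λ (x − λ)^{k_λ}
where k_λ is the size of the *largest* Jordan block for λ (equivalently, the smallest k with (A − λI)^k v = 0 for every generalised eigenvector v of λ).

  λ = 0: largest Jordan block has size 2, contributing (x − 0)^2

So m_A(x) = x^2 = x^2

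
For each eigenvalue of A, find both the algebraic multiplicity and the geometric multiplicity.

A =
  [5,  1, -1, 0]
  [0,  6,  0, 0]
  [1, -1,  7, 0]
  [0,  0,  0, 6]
λ = 6: alg = 4, geom = 3

Step 1 — factor the characteristic polynomial to read off the algebraic multiplicities:
  χ_A(x) = (x - 6)^4

Step 2 — compute geometric multiplicities via the rank-nullity identity g(λ) = n − rank(A − λI):
  rank(A − (6)·I) = 1, so dim ker(A − (6)·I) = n − 1 = 3

Summary:
  λ = 6: algebraic multiplicity = 4, geometric multiplicity = 3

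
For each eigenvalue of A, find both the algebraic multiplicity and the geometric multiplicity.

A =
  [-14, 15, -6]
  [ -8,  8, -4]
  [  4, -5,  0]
λ = -2: alg = 3, geom = 2

Step 1 — factor the characteristic polynomial to read off the algebraic multiplicities:
  χ_A(x) = (x + 2)^3

Step 2 — compute geometric multiplicities via the rank-nullity identity g(λ) = n − rank(A − λI):
  rank(A − (-2)·I) = 1, so dim ker(A − (-2)·I) = n − 1 = 2

Summary:
  λ = -2: algebraic multiplicity = 3, geometric multiplicity = 2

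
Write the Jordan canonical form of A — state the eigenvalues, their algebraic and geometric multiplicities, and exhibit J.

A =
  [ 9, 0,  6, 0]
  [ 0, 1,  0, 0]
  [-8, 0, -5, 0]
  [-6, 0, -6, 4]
J_1(1) ⊕ J_1(1) ⊕ J_1(3) ⊕ J_1(4)

The characteristic polynomial is
  det(x·I − A) = x^4 - 9*x^3 + 27*x^2 - 31*x + 12 = (x - 4)*(x - 3)*(x - 1)^2

Eigenvalues and multiplicities (the geometric multiplicity of λ is n − rank(A − λI), which equals the number of Jordan blocks for λ):
  λ = 1: algebraic multiplicity = 2, geometric multiplicity = 2
  λ = 3: algebraic multiplicity = 1, geometric multiplicity = 1
  λ = 4: algebraic multiplicity = 1, geometric multiplicity = 1

Determining the block sizes for each eigenvalue:
  λ = 1: gm = am = 2, so every block has size 1 → block sizes [1, 1]
  λ = 3: one block (gm = 1), so the single block has size am = 1 → block sizes [1]
  λ = 4: one block (gm = 1), so the single block has size am = 1 → block sizes [1]

Assembling the blocks gives a Jordan form
J =
  [1, 0, 0, 0]
  [0, 1, 0, 0]
  [0, 0, 3, 0]
  [0, 0, 0, 4]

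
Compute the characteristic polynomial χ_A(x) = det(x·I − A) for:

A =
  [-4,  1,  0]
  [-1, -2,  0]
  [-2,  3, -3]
x^3 + 9*x^2 + 27*x + 27

Expanding det(x·I − A) (e.g. by cofactor expansion or by noting that A is similar to its Jordan form J, which has the same characteristic polynomial as A) gives
  χ_A(x) = x^3 + 9*x^2 + 27*x + 27
which factors as (x + 3)^3. The eigenvalues (with algebraic multiplicities) are λ = -3 with multiplicity 3.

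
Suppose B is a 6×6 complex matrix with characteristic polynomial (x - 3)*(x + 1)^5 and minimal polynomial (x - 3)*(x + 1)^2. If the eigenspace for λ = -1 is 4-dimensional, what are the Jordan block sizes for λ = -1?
Block sizes for λ = -1: [2, 1, 1, 1]

Step 1 — from the characteristic polynomial, algebraic multiplicity of λ = -1 is 5. From dim ker(B − (-1)·I) = 4, there are exactly 4 Jordan blocks for λ = -1.
Step 2 — from the minimal polynomial, the factor (x + 1)^2 tells us the largest block for λ = -1 has size 2.
Step 3 — with total size 5, 4 blocks, and largest block 2, the block sizes (in nonincreasing order) are [2, 1, 1, 1].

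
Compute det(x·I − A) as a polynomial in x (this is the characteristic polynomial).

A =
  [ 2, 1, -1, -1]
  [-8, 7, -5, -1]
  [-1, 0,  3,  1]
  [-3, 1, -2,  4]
x^4 - 16*x^3 + 96*x^2 - 256*x + 256

Expanding det(x·I − A) (e.g. by cofactor expansion or by noting that A is similar to its Jordan form J, which has the same characteristic polynomial as A) gives
  χ_A(x) = x^4 - 16*x^3 + 96*x^2 - 256*x + 256
which factors as (x - 4)^4. The eigenvalues (with algebraic multiplicities) are λ = 4 with multiplicity 4.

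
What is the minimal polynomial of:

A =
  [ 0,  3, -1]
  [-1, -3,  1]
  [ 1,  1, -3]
x^3 + 6*x^2 + 12*x + 8

The characteristic polynomial is χ_A(x) = (x + 2)^3, so the eigenvalues are known. The minimal polynomial is
  m_A(x) = Π_λ (x − λ)^{k_λ}
where k_λ is the size of the *largest* Jordan block for λ (equivalently, the smallest k with (A − λI)^k v = 0 for every generalised eigenvector v of λ).

  λ = -2: largest Jordan block has size 3, contributing (x + 2)^3

So m_A(x) = (x + 2)^3 = x^3 + 6*x^2 + 12*x + 8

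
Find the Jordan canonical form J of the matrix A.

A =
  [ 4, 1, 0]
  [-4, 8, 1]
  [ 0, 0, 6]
J_3(6)

The characteristic polynomial is
  det(x·I − A) = x^3 - 18*x^2 + 108*x - 216 = (x - 6)^3

Eigenvalues and multiplicities (the geometric multiplicity of λ is n − rank(A − λI), which equals the number of Jordan blocks for λ):
  λ = 6: algebraic multiplicity = 3, geometric multiplicity = 1

Determining the block sizes for each eigenvalue:
  λ = 6: one block (gm = 1), so the single block has size am = 3 → block sizes [3]

Assembling the blocks gives a Jordan form
J =
  [6, 1, 0]
  [0, 6, 1]
  [0, 0, 6]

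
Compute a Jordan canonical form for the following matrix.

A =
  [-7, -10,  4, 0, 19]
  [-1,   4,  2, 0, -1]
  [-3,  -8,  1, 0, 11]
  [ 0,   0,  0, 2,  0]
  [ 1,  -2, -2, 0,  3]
J_1(-5) ⊕ J_2(2) ⊕ J_1(2) ⊕ J_1(2)

The characteristic polynomial is
  det(x·I − A) = x^5 - 3*x^4 - 16*x^3 + 88*x^2 - 144*x + 80 = (x - 2)^4*(x + 5)

Eigenvalues and multiplicities (the geometric multiplicity of λ is n − rank(A − λI), which equals the number of Jordan blocks for λ):
  λ = -5: algebraic multiplicity = 1, geometric multiplicity = 1
  λ = 2: algebraic multiplicity = 4, geometric multiplicity = 3

Determining the block sizes for each eigenvalue:
  λ = -5: one block (gm = 1), so the single block has size am = 1 → block sizes [1]
  λ = 2: 3 blocks summing to 4 forces exactly one block of size 2 and the rest size 1 → block sizes [2, 1, 1]

Assembling the blocks gives a Jordan form
J =
  [-5, 0, 0, 0, 0]
  [ 0, 2, 1, 0, 0]
  [ 0, 0, 2, 0, 0]
  [ 0, 0, 0, 2, 0]
  [ 0, 0, 0, 0, 2]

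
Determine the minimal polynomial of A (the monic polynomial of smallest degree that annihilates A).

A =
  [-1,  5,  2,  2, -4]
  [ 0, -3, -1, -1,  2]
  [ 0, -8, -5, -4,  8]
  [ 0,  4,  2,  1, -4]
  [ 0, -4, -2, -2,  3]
x^3 + 3*x^2 + 3*x + 1

The characteristic polynomial is χ_A(x) = (x + 1)^5, so the eigenvalues are known. The minimal polynomial is
  m_A(x) = Π_λ (x − λ)^{k_λ}
where k_λ is the size of the *largest* Jordan block for λ (equivalently, the smallest k with (A − λI)^k v = 0 for every generalised eigenvector v of λ).

  λ = -1: largest Jordan block has size 3, contributing (x + 1)^3

So m_A(x) = (x + 1)^3 = x^3 + 3*x^2 + 3*x + 1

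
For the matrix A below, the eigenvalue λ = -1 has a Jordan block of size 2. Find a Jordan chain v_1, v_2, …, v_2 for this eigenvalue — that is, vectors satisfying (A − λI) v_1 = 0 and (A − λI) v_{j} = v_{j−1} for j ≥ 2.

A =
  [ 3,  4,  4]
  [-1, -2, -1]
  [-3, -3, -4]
A Jordan chain for λ = -1 of length 2:
v_1 = (4, -1, -3)ᵀ
v_2 = (1, 0, 0)ᵀ

Let N = A − (-1)·I. We want v_2 with N^2 v_2 = 0 but N^1 v_2 ≠ 0; then v_{j-1} := N · v_j for j = 2, …, 2.

Pick v_2 = (1, 0, 0)ᵀ.
Then v_1 = N · v_2 = (4, -1, -3)ᵀ.

Sanity check: (A − (-1)·I) v_1 = (0, 0, 0)ᵀ = 0. ✓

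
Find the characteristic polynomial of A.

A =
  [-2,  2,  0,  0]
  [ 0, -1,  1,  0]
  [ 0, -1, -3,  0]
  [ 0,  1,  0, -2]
x^4 + 8*x^3 + 24*x^2 + 32*x + 16

Expanding det(x·I − A) (e.g. by cofactor expansion or by noting that A is similar to its Jordan form J, which has the same characteristic polynomial as A) gives
  χ_A(x) = x^4 + 8*x^3 + 24*x^2 + 32*x + 16
which factors as (x + 2)^4. The eigenvalues (with algebraic multiplicities) are λ = -2 with multiplicity 4.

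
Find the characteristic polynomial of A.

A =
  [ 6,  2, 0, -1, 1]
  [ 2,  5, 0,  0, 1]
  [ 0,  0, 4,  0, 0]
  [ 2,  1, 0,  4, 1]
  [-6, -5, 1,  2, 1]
x^5 - 20*x^4 + 160*x^3 - 640*x^2 + 1280*x - 1024

Expanding det(x·I − A) (e.g. by cofactor expansion or by noting that A is similar to its Jordan form J, which has the same characteristic polynomial as A) gives
  χ_A(x) = x^5 - 20*x^4 + 160*x^3 - 640*x^2 + 1280*x - 1024
which factors as (x - 4)^5. The eigenvalues (with algebraic multiplicities) are λ = 4 with multiplicity 5.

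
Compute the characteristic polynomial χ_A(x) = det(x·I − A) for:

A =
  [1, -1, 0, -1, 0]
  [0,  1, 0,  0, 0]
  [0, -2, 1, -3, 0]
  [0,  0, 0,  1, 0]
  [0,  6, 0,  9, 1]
x^5 - 5*x^4 + 10*x^3 - 10*x^2 + 5*x - 1

Expanding det(x·I − A) (e.g. by cofactor expansion or by noting that A is similar to its Jordan form J, which has the same characteristic polynomial as A) gives
  χ_A(x) = x^5 - 5*x^4 + 10*x^3 - 10*x^2 + 5*x - 1
which factors as (x - 1)^5. The eigenvalues (with algebraic multiplicities) are λ = 1 with multiplicity 5.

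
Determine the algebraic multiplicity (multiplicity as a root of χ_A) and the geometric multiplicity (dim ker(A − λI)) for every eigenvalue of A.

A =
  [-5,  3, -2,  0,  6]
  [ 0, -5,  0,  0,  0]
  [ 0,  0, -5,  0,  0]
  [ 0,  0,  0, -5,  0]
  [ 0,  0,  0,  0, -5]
λ = -5: alg = 5, geom = 4

Step 1 — factor the characteristic polynomial to read off the algebraic multiplicities:
  χ_A(x) = (x + 5)^5

Step 2 — compute geometric multiplicities via the rank-nullity identity g(λ) = n − rank(A − λI):
  rank(A − (-5)·I) = 1, so dim ker(A − (-5)·I) = n − 1 = 4

Summary:
  λ = -5: algebraic multiplicity = 5, geometric multiplicity = 4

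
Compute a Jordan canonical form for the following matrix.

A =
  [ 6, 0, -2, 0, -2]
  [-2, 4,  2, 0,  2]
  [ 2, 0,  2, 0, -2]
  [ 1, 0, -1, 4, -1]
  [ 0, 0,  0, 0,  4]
J_2(4) ⊕ J_1(4) ⊕ J_1(4) ⊕ J_1(4)

The characteristic polynomial is
  det(x·I − A) = x^5 - 20*x^4 + 160*x^3 - 640*x^2 + 1280*x - 1024 = (x - 4)^5

Eigenvalues and multiplicities (the geometric multiplicity of λ is n − rank(A − λI), which equals the number of Jordan blocks for λ):
  λ = 4: algebraic multiplicity = 5, geometric multiplicity = 4

Determining the block sizes for each eigenvalue:
  λ = 4: 4 blocks summing to 5 forces exactly one block of size 2 and the rest size 1 → block sizes [2, 1, 1, 1]

Assembling the blocks gives a Jordan form
J =
  [4, 1, 0, 0, 0]
  [0, 4, 0, 0, 0]
  [0, 0, 4, 0, 0]
  [0, 0, 0, 4, 0]
  [0, 0, 0, 0, 4]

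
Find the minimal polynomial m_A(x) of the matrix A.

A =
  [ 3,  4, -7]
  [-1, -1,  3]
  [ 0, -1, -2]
x^3

The characteristic polynomial is χ_A(x) = x^3, so the eigenvalues are known. The minimal polynomial is
  m_A(x) = Π_λ (x − λ)^{k_λ}
where k_λ is the size of the *largest* Jordan block for λ (equivalently, the smallest k with (A − λI)^k v = 0 for every generalised eigenvector v of λ).

  λ = 0: largest Jordan block has size 3, contributing (x − 0)^3

So m_A(x) = x^3 = x^3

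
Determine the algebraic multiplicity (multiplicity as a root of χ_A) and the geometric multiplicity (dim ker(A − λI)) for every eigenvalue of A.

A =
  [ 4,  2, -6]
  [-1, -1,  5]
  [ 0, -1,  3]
λ = 2: alg = 3, geom = 1

Step 1 — factor the characteristic polynomial to read off the algebraic multiplicities:
  χ_A(x) = (x - 2)^3

Step 2 — compute geometric multiplicities via the rank-nullity identity g(λ) = n − rank(A − λI):
  rank(A − (2)·I) = 2, so dim ker(A − (2)·I) = n − 2 = 1

Summary:
  λ = 2: algebraic multiplicity = 3, geometric multiplicity = 1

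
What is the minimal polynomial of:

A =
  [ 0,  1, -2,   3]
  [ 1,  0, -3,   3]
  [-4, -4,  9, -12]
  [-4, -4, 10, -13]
x^3 + 3*x^2 + 3*x + 1

The characteristic polynomial is χ_A(x) = (x + 1)^4, so the eigenvalues are known. The minimal polynomial is
  m_A(x) = Π_λ (x − λ)^{k_λ}
where k_λ is the size of the *largest* Jordan block for λ (equivalently, the smallest k with (A − λI)^k v = 0 for every generalised eigenvector v of λ).

  λ = -1: largest Jordan block has size 3, contributing (x + 1)^3

So m_A(x) = (x + 1)^3 = x^3 + 3*x^2 + 3*x + 1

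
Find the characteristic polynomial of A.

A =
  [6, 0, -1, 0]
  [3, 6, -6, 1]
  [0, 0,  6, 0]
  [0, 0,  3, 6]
x^4 - 24*x^3 + 216*x^2 - 864*x + 1296

Expanding det(x·I − A) (e.g. by cofactor expansion or by noting that A is similar to its Jordan form J, which has the same characteristic polynomial as A) gives
  χ_A(x) = x^4 - 24*x^3 + 216*x^2 - 864*x + 1296
which factors as (x - 6)^4. The eigenvalues (with algebraic multiplicities) are λ = 6 with multiplicity 4.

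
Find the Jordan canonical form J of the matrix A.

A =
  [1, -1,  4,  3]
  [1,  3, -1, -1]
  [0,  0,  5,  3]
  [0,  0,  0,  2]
J_3(2) ⊕ J_1(5)

The characteristic polynomial is
  det(x·I − A) = x^4 - 11*x^3 + 42*x^2 - 68*x + 40 = (x - 5)*(x - 2)^3

Eigenvalues and multiplicities (the geometric multiplicity of λ is n − rank(A − λI), which equals the number of Jordan blocks for λ):
  λ = 2: algebraic multiplicity = 3, geometric multiplicity = 1
  λ = 5: algebraic multiplicity = 1, geometric multiplicity = 1

Determining the block sizes for each eigenvalue:
  λ = 2: one block (gm = 1), so the single block has size am = 3 → block sizes [3]
  λ = 5: one block (gm = 1), so the single block has size am = 1 → block sizes [1]

Assembling the blocks gives a Jordan form
J =
  [2, 1, 0, 0]
  [0, 2, 1, 0]
  [0, 0, 2, 0]
  [0, 0, 0, 5]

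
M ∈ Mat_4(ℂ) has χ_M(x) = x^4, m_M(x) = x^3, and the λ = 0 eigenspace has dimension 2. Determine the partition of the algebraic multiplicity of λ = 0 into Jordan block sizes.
Block sizes for λ = 0: [3, 1]

Step 1 — from the characteristic polynomial, algebraic multiplicity of λ = 0 is 4. From dim ker(M − (0)·I) = 2, there are exactly 2 Jordan blocks for λ = 0.
Step 2 — from the minimal polynomial, the factor (x − 0)^3 tells us the largest block for λ = 0 has size 3.
Step 3 — with total size 4, 2 blocks, and largest block 3, the block sizes (in nonincreasing order) are [3, 1].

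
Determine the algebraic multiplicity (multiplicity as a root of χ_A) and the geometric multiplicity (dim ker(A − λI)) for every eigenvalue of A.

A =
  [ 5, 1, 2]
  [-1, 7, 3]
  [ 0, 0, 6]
λ = 6: alg = 3, geom = 1

Step 1 — factor the characteristic polynomial to read off the algebraic multiplicities:
  χ_A(x) = (x - 6)^3

Step 2 — compute geometric multiplicities via the rank-nullity identity g(λ) = n − rank(A − λI):
  rank(A − (6)·I) = 2, so dim ker(A − (6)·I) = n − 2 = 1

Summary:
  λ = 6: algebraic multiplicity = 3, geometric multiplicity = 1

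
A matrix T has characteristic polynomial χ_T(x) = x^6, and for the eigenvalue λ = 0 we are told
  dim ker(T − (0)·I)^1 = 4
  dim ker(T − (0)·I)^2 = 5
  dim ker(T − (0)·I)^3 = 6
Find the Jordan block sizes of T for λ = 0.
Block sizes for λ = 0: [3, 1, 1, 1]

From the dimensions of kernels of powers, the number of Jordan blocks of size at least j is d_j − d_{j−1} where d_j = dim ker(N^j) (with d_0 = 0). Computing the differences gives [4, 1, 1].
The number of blocks of size exactly k is (#blocks of size ≥ k) − (#blocks of size ≥ k + 1), so the partition is: 3 block(s) of size 1, 1 block(s) of size 3.
In nonincreasing order the block sizes are [3, 1, 1, 1].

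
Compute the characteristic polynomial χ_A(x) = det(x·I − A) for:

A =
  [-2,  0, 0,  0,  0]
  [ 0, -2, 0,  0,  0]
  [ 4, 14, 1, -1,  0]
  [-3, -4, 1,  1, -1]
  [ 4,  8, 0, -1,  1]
x^5 + x^4 - 5*x^3 - x^2 + 8*x - 4

Expanding det(x·I − A) (e.g. by cofactor expansion or by noting that A is similar to its Jordan form J, which has the same characteristic polynomial as A) gives
  χ_A(x) = x^5 + x^4 - 5*x^3 - x^2 + 8*x - 4
which factors as (x - 1)^3*(x + 2)^2. The eigenvalues (with algebraic multiplicities) are λ = -2 with multiplicity 2, λ = 1 with multiplicity 3.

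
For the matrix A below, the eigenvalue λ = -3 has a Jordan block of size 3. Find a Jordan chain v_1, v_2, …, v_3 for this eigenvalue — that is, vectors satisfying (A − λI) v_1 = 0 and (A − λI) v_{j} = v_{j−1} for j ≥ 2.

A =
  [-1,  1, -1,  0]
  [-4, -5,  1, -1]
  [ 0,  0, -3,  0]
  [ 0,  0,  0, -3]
A Jordan chain for λ = -3 of length 3:
v_1 = (-1, 2, 0, 0)ᵀ
v_2 = (-1, 1, 0, 0)ᵀ
v_3 = (0, 0, 1, 0)ᵀ

Let N = A − (-3)·I. We want v_3 with N^3 v_3 = 0 but N^2 v_3 ≠ 0; then v_{j-1} := N · v_j for j = 3, …, 2.

Pick v_3 = (0, 0, 1, 0)ᵀ.
Then v_2 = N · v_3 = (-1, 1, 0, 0)ᵀ.
Then v_1 = N · v_2 = (-1, 2, 0, 0)ᵀ.

Sanity check: (A − (-3)·I) v_1 = (0, 0, 0, 0)ᵀ = 0. ✓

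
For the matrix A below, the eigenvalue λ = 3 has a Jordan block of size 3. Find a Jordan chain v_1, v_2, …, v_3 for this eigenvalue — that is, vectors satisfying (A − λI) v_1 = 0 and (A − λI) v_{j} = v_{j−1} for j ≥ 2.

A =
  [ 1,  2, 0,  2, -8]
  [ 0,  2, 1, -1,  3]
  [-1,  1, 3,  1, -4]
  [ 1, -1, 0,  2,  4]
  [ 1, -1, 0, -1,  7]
A Jordan chain for λ = 3 of length 3:
v_1 = (-2, 1, -1, 1, 1)ᵀ
v_2 = (-2, 0, -1, 1, 1)ᵀ
v_3 = (1, 0, 0, 0, 0)ᵀ

Let N = A − (3)·I. We want v_3 with N^3 v_3 = 0 but N^2 v_3 ≠ 0; then v_{j-1} := N · v_j for j = 3, …, 2.

Pick v_3 = (1, 0, 0, 0, 0)ᵀ.
Then v_2 = N · v_3 = (-2, 0, -1, 1, 1)ᵀ.
Then v_1 = N · v_2 = (-2, 1, -1, 1, 1)ᵀ.

Sanity check: (A − (3)·I) v_1 = (0, 0, 0, 0, 0)ᵀ = 0. ✓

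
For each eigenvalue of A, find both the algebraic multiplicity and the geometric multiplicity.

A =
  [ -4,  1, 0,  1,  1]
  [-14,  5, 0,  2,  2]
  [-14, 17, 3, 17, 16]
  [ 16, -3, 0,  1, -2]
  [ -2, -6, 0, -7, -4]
λ = -4: alg = 2, geom = 1; λ = 3: alg = 3, geom = 1

Step 1 — factor the characteristic polynomial to read off the algebraic multiplicities:
  χ_A(x) = (x - 3)^3*(x + 4)^2

Step 2 — compute geometric multiplicities via the rank-nullity identity g(λ) = n − rank(A − λI):
  rank(A − (-4)·I) = 4, so dim ker(A − (-4)·I) = n − 4 = 1
  rank(A − (3)·I) = 4, so dim ker(A − (3)·I) = n − 4 = 1

Summary:
  λ = -4: algebraic multiplicity = 2, geometric multiplicity = 1
  λ = 3: algebraic multiplicity = 3, geometric multiplicity = 1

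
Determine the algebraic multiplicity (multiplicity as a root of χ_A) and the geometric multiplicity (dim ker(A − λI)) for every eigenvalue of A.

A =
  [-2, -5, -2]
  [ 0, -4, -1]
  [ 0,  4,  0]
λ = -2: alg = 3, geom = 1

Step 1 — factor the characteristic polynomial to read off the algebraic multiplicities:
  χ_A(x) = (x + 2)^3

Step 2 — compute geometric multiplicities via the rank-nullity identity g(λ) = n − rank(A − λI):
  rank(A − (-2)·I) = 2, so dim ker(A − (-2)·I) = n − 2 = 1

Summary:
  λ = -2: algebraic multiplicity = 3, geometric multiplicity = 1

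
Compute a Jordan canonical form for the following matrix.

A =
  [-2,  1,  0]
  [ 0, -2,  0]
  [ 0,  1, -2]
J_2(-2) ⊕ J_1(-2)

The characteristic polynomial is
  det(x·I − A) = x^3 + 6*x^2 + 12*x + 8 = (x + 2)^3

Eigenvalues and multiplicities (the geometric multiplicity of λ is n − rank(A − λI), which equals the number of Jordan blocks for λ):
  λ = -2: algebraic multiplicity = 3, geometric multiplicity = 2

Determining the block sizes for each eigenvalue:
  λ = -2: 2 blocks summing to 3 forces exactly one block of size 2 and the rest size 1 → block sizes [2, 1]

Assembling the blocks gives a Jordan form
J =
  [-2,  1,  0]
  [ 0, -2,  0]
  [ 0,  0, -2]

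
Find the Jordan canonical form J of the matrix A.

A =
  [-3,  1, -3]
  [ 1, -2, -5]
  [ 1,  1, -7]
J_3(-4)

The characteristic polynomial is
  det(x·I − A) = x^3 + 12*x^2 + 48*x + 64 = (x + 4)^3

Eigenvalues and multiplicities (the geometric multiplicity of λ is n − rank(A − λI), which equals the number of Jordan blocks for λ):
  λ = -4: algebraic multiplicity = 3, geometric multiplicity = 1

Determining the block sizes for each eigenvalue:
  λ = -4: one block (gm = 1), so the single block has size am = 3 → block sizes [3]

Assembling the blocks gives a Jordan form
J =
  [-4,  1,  0]
  [ 0, -4,  1]
  [ 0,  0, -4]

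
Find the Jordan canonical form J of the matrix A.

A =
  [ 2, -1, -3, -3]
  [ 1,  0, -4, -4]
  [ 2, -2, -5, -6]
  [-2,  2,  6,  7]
J_3(1) ⊕ J_1(1)

The characteristic polynomial is
  det(x·I − A) = x^4 - 4*x^3 + 6*x^2 - 4*x + 1 = (x - 1)^4

Eigenvalues and multiplicities (the geometric multiplicity of λ is n − rank(A − λI), which equals the number of Jordan blocks for λ):
  λ = 1: algebraic multiplicity = 4, geometric multiplicity = 2

Determining the block sizes for each eigenvalue:
  λ = 1: with am = 4 and gm = 2, the partition is not yet determined (e.g. several partitions of 4 into 2 parts exist). Let N = A − (1)·I. Computing rank(N^1) = 2, rank(N^2) = 1, rank(N^3) = 0; the number of blocks of size ≥ j is rank(N^{j−1}) − rank(N^j), giving [2, 1, 1]. So we have 1 block(s) of size 3, 1 block(s) of size 1 → block sizes [3, 1]

Assembling the blocks gives a Jordan form
J =
  [1, 1, 0, 0]
  [0, 1, 1, 0]
  [0, 0, 1, 0]
  [0, 0, 0, 1]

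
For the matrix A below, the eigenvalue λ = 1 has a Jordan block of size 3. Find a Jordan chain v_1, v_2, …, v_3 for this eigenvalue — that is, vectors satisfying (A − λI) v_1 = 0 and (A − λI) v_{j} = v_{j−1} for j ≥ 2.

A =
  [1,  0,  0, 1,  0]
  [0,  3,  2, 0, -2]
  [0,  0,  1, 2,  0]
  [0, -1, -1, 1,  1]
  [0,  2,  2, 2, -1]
A Jordan chain for λ = 1 of length 3:
v_1 = (-1, 0, -2, 0, -2)ᵀ
v_2 = (0, 2, 0, -1, 2)ᵀ
v_3 = (0, 1, 0, 0, 0)ᵀ

Let N = A − (1)·I. We want v_3 with N^3 v_3 = 0 but N^2 v_3 ≠ 0; then v_{j-1} := N · v_j for j = 3, …, 2.

Pick v_3 = (0, 1, 0, 0, 0)ᵀ.
Then v_2 = N · v_3 = (0, 2, 0, -1, 2)ᵀ.
Then v_1 = N · v_2 = (-1, 0, -2, 0, -2)ᵀ.

Sanity check: (A − (1)·I) v_1 = (0, 0, 0, 0, 0)ᵀ = 0. ✓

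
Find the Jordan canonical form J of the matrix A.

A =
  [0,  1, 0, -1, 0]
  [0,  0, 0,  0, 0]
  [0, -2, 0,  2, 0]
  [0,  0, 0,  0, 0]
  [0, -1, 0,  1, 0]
J_2(0) ⊕ J_1(0) ⊕ J_1(0) ⊕ J_1(0)

The characteristic polynomial is
  det(x·I − A) = x^5

Eigenvalues and multiplicities (the geometric multiplicity of λ is n − rank(A − λI), which equals the number of Jordan blocks for λ):
  λ = 0: algebraic multiplicity = 5, geometric multiplicity = 4

Determining the block sizes for each eigenvalue:
  λ = 0: 4 blocks summing to 5 forces exactly one block of size 2 and the rest size 1 → block sizes [2, 1, 1, 1]

Assembling the blocks gives a Jordan form
J =
  [0, 1, 0, 0, 0]
  [0, 0, 0, 0, 0]
  [0, 0, 0, 0, 0]
  [0, 0, 0, 0, 0]
  [0, 0, 0, 0, 0]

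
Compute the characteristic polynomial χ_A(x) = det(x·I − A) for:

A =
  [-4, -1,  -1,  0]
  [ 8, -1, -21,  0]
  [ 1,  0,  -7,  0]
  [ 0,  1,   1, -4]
x^4 + 16*x^3 + 96*x^2 + 256*x + 256

Expanding det(x·I − A) (e.g. by cofactor expansion or by noting that A is similar to its Jordan form J, which has the same characteristic polynomial as A) gives
  χ_A(x) = x^4 + 16*x^3 + 96*x^2 + 256*x + 256
which factors as (x + 4)^4. The eigenvalues (with algebraic multiplicities) are λ = -4 with multiplicity 4.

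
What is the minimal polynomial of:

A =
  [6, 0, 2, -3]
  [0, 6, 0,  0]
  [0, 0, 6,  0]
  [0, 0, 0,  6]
x^2 - 12*x + 36

The characteristic polynomial is χ_A(x) = (x - 6)^4, so the eigenvalues are known. The minimal polynomial is
  m_A(x) = Π_λ (x − λ)^{k_λ}
where k_λ is the size of the *largest* Jordan block for λ (equivalently, the smallest k with (A − λI)^k v = 0 for every generalised eigenvector v of λ).

  λ = 6: largest Jordan block has size 2, contributing (x − 6)^2

So m_A(x) = (x - 6)^2 = x^2 - 12*x + 36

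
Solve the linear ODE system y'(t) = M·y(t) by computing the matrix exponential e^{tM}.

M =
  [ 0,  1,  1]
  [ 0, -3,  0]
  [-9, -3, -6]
e^{tM} =
  [3*t*exp(-3*t) + exp(-3*t), t*exp(-3*t), t*exp(-3*t)]
  [0, exp(-3*t), 0]
  [-9*t*exp(-3*t), -3*t*exp(-3*t), -3*t*exp(-3*t) + exp(-3*t)]

Strategy: write M = P · J · P⁻¹ where J is a Jordan canonical form, so e^{tM} = P · e^{tJ} · P⁻¹, and e^{tJ} can be computed block-by-block.

M has Jordan form
J =
  [-3,  1,  0]
  [ 0, -3,  0]
  [ 0,  0, -3]
(up to reordering of blocks).

Per-block formulas:
  For a 2×2 Jordan block J_2(-3): exp(t · J_2(-3)) = e^(-3t)·(I + t·N), where N is the 2×2 nilpotent shift.
  For a 1×1 block at λ = -3: exp(t · [-3]) = [e^(-3t)].

After assembling e^{tJ} and conjugating by P, we get:

e^{tM} =
  [3*t*exp(-3*t) + exp(-3*t), t*exp(-3*t), t*exp(-3*t)]
  [0, exp(-3*t), 0]
  [-9*t*exp(-3*t), -3*t*exp(-3*t), -3*t*exp(-3*t) + exp(-3*t)]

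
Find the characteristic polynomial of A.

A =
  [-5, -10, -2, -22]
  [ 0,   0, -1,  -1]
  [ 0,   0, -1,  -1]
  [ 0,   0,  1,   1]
x^4 + 5*x^3

Expanding det(x·I − A) (e.g. by cofactor expansion or by noting that A is similar to its Jordan form J, which has the same characteristic polynomial as A) gives
  χ_A(x) = x^4 + 5*x^3
which factors as x^3*(x + 5). The eigenvalues (with algebraic multiplicities) are λ = -5 with multiplicity 1, λ = 0 with multiplicity 3.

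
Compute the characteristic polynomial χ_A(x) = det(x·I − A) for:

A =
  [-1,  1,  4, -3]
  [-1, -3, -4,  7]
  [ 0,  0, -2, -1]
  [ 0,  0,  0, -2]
x^4 + 8*x^3 + 24*x^2 + 32*x + 16

Expanding det(x·I − A) (e.g. by cofactor expansion or by noting that A is similar to its Jordan form J, which has the same characteristic polynomial as A) gives
  χ_A(x) = x^4 + 8*x^3 + 24*x^2 + 32*x + 16
which factors as (x + 2)^4. The eigenvalues (with algebraic multiplicities) are λ = -2 with multiplicity 4.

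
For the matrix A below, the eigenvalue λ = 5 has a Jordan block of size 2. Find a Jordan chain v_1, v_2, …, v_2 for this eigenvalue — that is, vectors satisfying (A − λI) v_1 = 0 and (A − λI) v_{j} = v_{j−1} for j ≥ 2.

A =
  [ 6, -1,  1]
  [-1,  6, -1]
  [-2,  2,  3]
A Jordan chain for λ = 5 of length 2:
v_1 = (1, -1, -2)ᵀ
v_2 = (1, 0, 0)ᵀ

Let N = A − (5)·I. We want v_2 with N^2 v_2 = 0 but N^1 v_2 ≠ 0; then v_{j-1} := N · v_j for j = 2, …, 2.

Pick v_2 = (1, 0, 0)ᵀ.
Then v_1 = N · v_2 = (1, -1, -2)ᵀ.

Sanity check: (A − (5)·I) v_1 = (0, 0, 0)ᵀ = 0. ✓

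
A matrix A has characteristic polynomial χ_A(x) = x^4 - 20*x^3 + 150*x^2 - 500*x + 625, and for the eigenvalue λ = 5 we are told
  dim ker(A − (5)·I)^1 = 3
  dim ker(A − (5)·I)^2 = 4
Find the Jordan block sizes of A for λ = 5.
Block sizes for λ = 5: [2, 1, 1]

From the dimensions of kernels of powers, the number of Jordan blocks of size at least j is d_j − d_{j−1} where d_j = dim ker(N^j) (with d_0 = 0). Computing the differences gives [3, 1].
The number of blocks of size exactly k is (#blocks of size ≥ k) − (#blocks of size ≥ k + 1), so the partition is: 2 block(s) of size 1, 1 block(s) of size 2.
In nonincreasing order the block sizes are [2, 1, 1].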